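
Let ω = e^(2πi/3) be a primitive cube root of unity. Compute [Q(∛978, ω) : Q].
[Q(∛978, ω) : Q] = 6

[Q(∛978):Q] = 3 (min poly x^3 - 978, irreducible since 978 is not a perfect cube). [Q(ω):Q] = 2 (min poly x^2 + x + 1). Since Q(∛978) ⊂ R and ω ∉ R, we have ω ∉ Q(∛978), so x^2 + x + 1 remains irreducible over Q(∛978) and [Q(∛978, ω) : Q(∛978)] = 2. By the tower law, [Q(∛978, ω) : Q] = 3 · 2 = 6. (In fact Q(∛978, ω) is the splitting field of x^3 - 978 over Q.)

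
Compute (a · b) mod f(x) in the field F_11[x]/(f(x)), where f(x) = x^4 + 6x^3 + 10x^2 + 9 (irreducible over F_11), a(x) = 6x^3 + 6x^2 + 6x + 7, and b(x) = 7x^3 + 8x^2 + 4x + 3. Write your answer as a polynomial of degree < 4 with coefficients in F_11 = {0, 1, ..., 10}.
a · b ≡ 7x^3 + x^2 + 8x (mod f(x))

Multiply in F_11[x]: a(x)·b(x) = (6x^3 + 6x^2 + 6x + 7)·(7x^3 + 8x^2 + 4x + 3) = 9x^6 + 2x^5 + 4x^4 + 7x^3 + 10x^2 + 2x + 10. This has degree ≥ 4, so divide by f(x) over F_11: 9x^6 + 2x^5 + 4x^4 + 7x^3 + 10x^2 + 2x + 10 = (9x^2 + 3x + 6)·(x^4 + 6x^3 + 10x^2 + 9) + (7x^3 + x^2 + 8x). Hence a·b ≡ 7x^3 + x^2 + 8x (mod f). (F_11[x]/(f) is a field with 11^4 = 14641 elements since f is irreducible of degree 4.)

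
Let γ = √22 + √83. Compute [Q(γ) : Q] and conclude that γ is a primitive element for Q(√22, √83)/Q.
[Q(γ) : Q] = 4 (equivalently, Q(γ) = Q(√22, √83))

Obviously Q(γ) ⊆ Q(√22, √83), and [Q(√22, √83):Q] = 4 (since 22, 83 are distinct squarefree integers > 1 with 1826 not a perfect square). To show equality we compute the minimal polynomial of γ. From γ = √22 + √83: γ^2 = 22 + 2√(1826) + 83 = 105 + 2√(1826), so γ^2 - 105 = 2√(1826); squaring, (γ^2 - 105)^2 = 4·1826, i.e. γ^4 - 210γ^2 + 11025 - 7304 = 0, i.e. γ^4 - 210γ^2 + 3721 = 0. So γ is a root of x^4 - 210x^2 + 3721. This polynomial is irreducible over Q: it has no rational root (each ±√22 ± √83 is irrational), and any factorization into two quadratics over Q would force √(1826) ∈ Q (pairing opposite roots) or √22, √83 ∈ Q (other pairings), all impossible. Hence [Q(γ):Q] = 4 = [Q(√22, √83):Q], so Q(γ) = Q(√22, √83).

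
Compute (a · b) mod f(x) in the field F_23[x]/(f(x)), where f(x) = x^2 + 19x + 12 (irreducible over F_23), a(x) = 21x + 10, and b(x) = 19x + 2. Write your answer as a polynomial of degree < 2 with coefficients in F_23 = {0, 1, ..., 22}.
a · b ≡ 11x + 16 (mod f(x))

Multiply in F_23[x]: a(x)·b(x) = (21x + 10)·(19x + 2) = 8x^2 + 2x + 20. This has degree ≥ 2, so divide by f(x) over F_23: 8x^2 + 2x + 20 = (8)·(x^2 + 19x + 12) + (11x + 16). Hence a·b ≡ 11x + 16 (mod f). (F_23[x]/(f) is a field with 23^2 = 529 elements since f is irreducible of degree 2.)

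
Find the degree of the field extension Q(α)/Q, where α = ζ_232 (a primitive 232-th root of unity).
[Q(α):Q] = 112

The minimal polynomial of ζ_232 over Q is the 232-th cyclotomic polynomial Φ_232(x), which is irreducible over Q and has degree φ(232) = 112. Hence [Q(α):Q] = φ(232) = 112.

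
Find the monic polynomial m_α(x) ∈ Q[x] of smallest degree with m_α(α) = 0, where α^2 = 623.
m_α(x) = x^2 - 623

α satisfies α^2 - 623 = 0, so x^2 - 623 annihilates α. Since d = 623 is squarefree and ≠ 1, it is not a perfect square in Q, so x^2 - 623 has no rational root and is therefore irreducible over Q (a degree-2 polynomial over a field is irreducible iff it has no root). Hence m_α(x) = x^2 - 623.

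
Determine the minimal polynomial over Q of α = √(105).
m_α(x) = x^2 - 105

α satisfies α^2 - 105 = 0, so x^2 - 105 annihilates α. Since d = 105 is squarefree and ≠ 1, it is not a perfect square in Q, so x^2 - 105 has no rational root and is therefore irreducible over Q (a degree-2 polynomial over a field is irreducible iff it has no root). Hence m_α(x) = x^2 - 105.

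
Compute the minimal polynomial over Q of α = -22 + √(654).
m_α(x) = x^2 + 44x - 170

From α + 22 = √(654), squaring gives (α + 22)^2 = 654, i.e. α^2 + 44α + 484 = 654, so α^2 + 44α - 170 = 0. The discriminant of x^2 + 44x - 170 is (44)^2 - 4·(-170) = 1936 + 680 = 2616, and 4·(654) is not a perfect square in Q since 654 is squarefree and ≠ 1. Hence x^2 + 44x - 170 is irreducible over Q and is the minimal polynomial of α.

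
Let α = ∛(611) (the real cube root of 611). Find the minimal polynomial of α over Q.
m_α(x) = x^3 - 611

α satisfies α^3 = 611, so x^3 - 611 annihilates α. By the rational root test, a rational root p/q (in lowest terms) of x^3 - 611 would satisfy p^3 = 611 q^3, forcing q = 1 and p^3 = 611; but 611 is not a perfect cube, contradiction. A monic cubic over Q with no rational root is irreducible (any nontrivial factorization would include a linear factor). Hence x^3 - 611 is the minimal polynomial of α, and in particular [Q(α):Q] = 3.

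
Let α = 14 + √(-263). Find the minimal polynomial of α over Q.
m_α(x) = x^2 - 28x + 459

From α - 14 = √(-263), squaring gives (α - 14)^2 = -263, i.e. α^2 - 28α + 196 = -263, so α^2 - 28α + 459 = 0. The discriminant of x^2 - 28x + 459 is (-28)^2 - 4·(459) = 784 - 1836 = -1052, and 4·(-263) is not a perfect square in Q since -263 is squarefree and ≠ 1. Hence x^2 - 28x + 459 is irreducible over Q and is the minimal polynomial of α.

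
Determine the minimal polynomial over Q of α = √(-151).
m_α(x) = x^2 + 151

α satisfies α^2 + 151 = 0, so x^2 + 151 annihilates α. Since d = -151 is squarefree and ≠ 1, it is not a perfect square in Q, so x^2 + 151 has no rational root and is therefore irreducible over Q (a degree-2 polynomial over a field is irreducible iff it has no root). Hence m_α(x) = x^2 + 151.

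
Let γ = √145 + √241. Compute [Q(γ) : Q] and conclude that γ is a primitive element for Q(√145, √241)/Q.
[Q(γ) : Q] = 4 (equivalently, Q(γ) = Q(√145, √241))

Obviously Q(γ) ⊆ Q(√145, √241), and [Q(√145, √241):Q] = 4 (since 145, 241 are distinct squarefree integers > 1 with 34945 not a perfect square). To show equality we compute the minimal polynomial of γ. From γ = √145 + √241: γ^2 = 145 + 2√(34945) + 241 = 386 + 2√(34945), so γ^2 - 386 = 2√(34945); squaring, (γ^2 - 386)^2 = 4·34945, i.e. γ^4 - 772γ^2 + 148996 - 139780 = 0, i.e. γ^4 - 772γ^2 + 9216 = 0. So γ is a root of x^4 - 772x^2 + 9216. This polynomial is irreducible over Q: it has no rational root (each ±√145 ± √241 is irrational), and any factorization into two quadratics over Q would force √(34945) ∈ Q (pairing opposite roots) or √145, √241 ∈ Q (other pairings), all impossible. Hence [Q(γ):Q] = 4 = [Q(√145, √241):Q], so Q(γ) = Q(√145, √241).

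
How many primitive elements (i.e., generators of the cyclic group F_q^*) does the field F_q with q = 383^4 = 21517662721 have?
There are φ(21517662720) = 5707612160 primitive elements

F_q^* is cyclic of order q - 1 = 21517662720. A cyclic group of order m has exactly φ(m) generators. Here m = 21517662720 = 2^9 · 3 · 5 · 191 · 14669, so the number of primitive elements is φ(21517662720) = 5707612160.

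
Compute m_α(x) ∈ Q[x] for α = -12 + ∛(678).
m_α(x) = x^3 + 36x^2 + 432x + 1050

Set β = α + 12 = ∛(678), so β^3 = 678. Then (α + 12)^3 - 678 = 0, i.e. α is a root of g(x) = (x + 12)^3 - 678 = x^3 + 36x^2 + 432x + 1050. Since g(x) = h(x + 12) where h(x) = x^3 - 678, and h is irreducible over Q (because 678 is not a perfect cube, so h has no rational root, and a monic cubic with no rational root is irreducible), g is also irreducible (irreducibility is preserved under the substitution x → x + 12). Hence m_α(x) = x^3 + 36x^2 + 432x + 1050.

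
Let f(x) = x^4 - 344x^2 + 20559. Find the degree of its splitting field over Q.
[K : Q] = 4

Solving the quadratic in x^2: x^2 = (344 ± √(344^2 - 4·20559))/2 = (344 ± √36100)/2 = (344 ± 190)/2, giving x^2 = 77 or x^2 = 267. So f(x) = (x^2 - 77)(x^2 - 267) and the roots of f are ±√77, ±√267. Hence the splitting field is K = Q(√77, √267). Since 77 and 267 are distinct squarefree integers > 1, their product 20559 is not a perfect square, so √267 ∉ Q(√77). By the tower law [K:Q] = [Q(√77,√267):Q(√77)] · [Q(√77):Q] = 2 · 2 = 4.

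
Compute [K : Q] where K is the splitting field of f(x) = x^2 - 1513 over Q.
[K : Q] = 2

f(x) = x^2 - 1513 factors as (x - √1513)(x + √1513). The splitting field is K = Q(√1513). Since 1513 is squarefree and > 1, it is not a perfect square, so x^2 - 1513 is irreducible over Q and [Q(√1513) : Q] = 2. Hence [K : Q] = 2.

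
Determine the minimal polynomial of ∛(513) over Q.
m_α(x) = x^3 - 513

α satisfies α^3 = 513, so x^3 - 513 annihilates α. By the rational root test, a rational root p/q (in lowest terms) of x^3 - 513 would satisfy p^3 = 513 q^3, forcing q = 1 and p^3 = 513; but 513 is not a perfect cube, contradiction. A monic cubic over Q with no rational root is irreducible (any nontrivial factorization would include a linear factor). Hence x^3 - 513 is the minimal polynomial of α, and in particular [Q(α):Q] = 3.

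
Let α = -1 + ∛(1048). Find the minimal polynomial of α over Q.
m_α(x) = x^3 + 3x^2 + 3x - 1047

Set β = α + 1 = ∛(1048), so β^3 = 1048. Then (α + 1)^3 - 1048 = 0, i.e. α is a root of g(x) = (x + 1)^3 - 1048 = x^3 + 3x^2 + 3x - 1047. Since g(x) = h(x + 1) where h(x) = x^3 - 1048, and h is irreducible over Q (because 1048 is not a perfect cube, so h has no rational root, and a monic cubic with no rational root is irreducible), g is also irreducible (irreducibility is preserved under the substitution x → x + 1). Hence m_α(x) = x^3 + 3x^2 + 3x - 1047.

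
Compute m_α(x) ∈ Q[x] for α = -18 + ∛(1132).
m_α(x) = x^3 + 54x^2 + 972x + 4700

Set β = α + 18 = ∛(1132), so β^3 = 1132. Then (α + 18)^3 - 1132 = 0, i.e. α is a root of g(x) = (x + 18)^3 - 1132 = x^3 + 54x^2 + 972x + 4700. Since g(x) = h(x + 18) where h(x) = x^3 - 1132, and h is irreducible over Q (because 1132 is not a perfect cube, so h has no rational root, and a monic cubic with no rational root is irreducible), g is also irreducible (irreducibility is preserved under the substitution x → x + 18). Hence m_α(x) = x^3 + 54x^2 + 972x + 4700.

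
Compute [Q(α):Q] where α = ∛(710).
[Q(α):Q] = 3

The minimal polynomial of α is x^3 - 710, irreducible over Q since 710 is not a perfect cube (so x^3 - 710 has no rational root). Hence [Q(α):Q] = deg(m_α) = 3.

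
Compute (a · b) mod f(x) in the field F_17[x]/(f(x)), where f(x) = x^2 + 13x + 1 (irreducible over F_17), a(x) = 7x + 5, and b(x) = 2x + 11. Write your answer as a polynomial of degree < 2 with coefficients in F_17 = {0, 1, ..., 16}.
a · b ≡ 7x + 7 (mod f(x))

Multiply in F_17[x]: a(x)·b(x) = (7x + 5)·(2x + 11) = 14x^2 + 2x + 4. This has degree ≥ 2, so divide by f(x) over F_17: 14x^2 + 2x + 4 = (14)·(x^2 + 13x + 1) + (7x + 7). Hence a·b ≡ 7x + 7 (mod f). (F_17[x]/(f) is a field with 17^2 = 289 elements since f is irreducible of degree 2.)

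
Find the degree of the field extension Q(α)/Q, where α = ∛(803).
[Q(α):Q] = 3

The minimal polynomial of α is x^3 - 803, irreducible over Q since 803 is not a perfect cube (so x^3 - 803 has no rational root). Hence [Q(α):Q] = deg(m_α) = 3.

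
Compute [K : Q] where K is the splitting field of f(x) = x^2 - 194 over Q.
[K : Q] = 2

f(x) = x^2 - 194 factors as (x - √194)(x + √194). The splitting field is K = Q(√194). Since 194 is squarefree and > 1, it is not a perfect square, so x^2 - 194 is irreducible over Q and [Q(√194) : Q] = 2. Hence [K : Q] = 2.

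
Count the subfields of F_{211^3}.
F_{211^3} has 2 subfields

The subfields of F_{p^n} are exactly the fields F_{p^d} for d | n (each is the fixed field of the unique index-d subgroup of Gal(F_{p^n}/F_p) ≅ Z/nZ). The divisors of n = 3 are {1, 3}, giving 2 subfields: F_{211^1}, F_{211^3}.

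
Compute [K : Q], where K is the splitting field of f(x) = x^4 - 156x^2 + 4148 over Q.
[K : Q] = 4

Solving the quadratic in x^2: x^2 = (156 ± √(156^2 - 4·4148))/2 = (156 ± √7744)/2 = (156 ± 88)/2, giving x^2 = 34 or x^2 = 122. So f(x) = (x^2 - 34)(x^2 - 122) and the roots of f are ±√34, ±√122. Hence the splitting field is K = Q(√34, √122). Since 34 and 122 are distinct squarefree integers > 1, their product 4148 is not a perfect square, so √122 ∉ Q(√34). By the tower law [K:Q] = [Q(√34,√122):Q(√34)] · [Q(√34):Q] = 2 · 2 = 4.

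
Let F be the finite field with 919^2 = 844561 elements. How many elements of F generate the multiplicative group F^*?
There are φ(844560) = 202752 primitive elements

F_q^* is cyclic of order q - 1 = 844560. A cyclic group of order m has exactly φ(m) generators. Here m = 844560 = 2^4 · 3^3 · 5 · 17 · 23, so the number of primitive elements is φ(844560) = 202752.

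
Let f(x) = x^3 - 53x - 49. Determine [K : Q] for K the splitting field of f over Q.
[K : Q] = 6

By the rational root test, any rational root of the monic integer polynomial f(x) = x^3 - 53x - 49 must be an integer dividing the constant term -49, i.e. one of ±{1, 7, 49}. Evaluating: f(1) = -101, f(-1) = 3, f(7) = -77, f(-7) = -21, f(49) = 115003, f(-49) = -115101; none is 0, so f has no rational root and is therefore irreducible over Q (a cubic with no linear factor over a field is irreducible). For an irreducible cubic, the Galois group is A_3 or S_3 according as the discriminant disc(f) = -4a^3 - 27b^2 = -4·(-53)^3 - 27·(-49)^2 = 530681 is or is not a square in Q. Here disc(f) = 530681 is not a perfect square in Q, so the Galois group of f over Q is not contained in A_3 and must be all of S_3. The splitting field has degree |S_3| = 6 over Q, so [K : Q] = 6.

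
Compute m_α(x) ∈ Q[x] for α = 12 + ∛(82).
m_α(x) = x^3 - 36x^2 + 432x - 1810

Set β = α - 12 = ∛(82), so β^3 = 82. Then (α - 12)^3 - 82 = 0, i.e. α is a root of g(x) = (x - 12)^3 - 82 = x^3 - 36x^2 + 432x - 1810. Since g(x) = h(x - 12) where h(x) = x^3 - 82, and h is irreducible over Q (because 82 is not a perfect cube, so h has no rational root, and a monic cubic with no rational root is irreducible), g is also irreducible (irreducibility is preserved under the substitution x → x - 12). Hence m_α(x) = x^3 - 36x^2 + 432x - 1810.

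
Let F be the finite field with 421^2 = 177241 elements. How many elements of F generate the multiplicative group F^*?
There are φ(177240) = 40320 primitive elements

F_q^* is cyclic of order q - 1 = 177240. A cyclic group of order m has exactly φ(m) generators. Here m = 177240 = 2^3 · 3 · 5 · 7 · 211, so the number of primitive elements is φ(177240) = 40320.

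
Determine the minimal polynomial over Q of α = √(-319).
m_α(x) = x^2 + 319

α satisfies α^2 + 319 = 0, so x^2 + 319 annihilates α. Since d = -319 is squarefree and ≠ 1, it is not a perfect square in Q, so x^2 + 319 has no rational root and is therefore irreducible over Q (a degree-2 polynomial over a field is irreducible iff it has no root). Hence m_α(x) = x^2 + 319.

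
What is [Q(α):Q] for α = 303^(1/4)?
[Q(α):Q] = 4

α is a root of x^4 - 303. By Eisenstein's criterion at the prime p = 3 (which divides the constant term 303 but p^2 = 9 does not, since 303 is squarefree), x^4 - 303 is irreducible over Q. Hence [Q(α):Q] = 4.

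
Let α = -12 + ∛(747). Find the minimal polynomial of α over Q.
m_α(x) = x^3 + 36x^2 + 432x + 981

Set β = α + 12 = ∛(747), so β^3 = 747. Then (α + 12)^3 - 747 = 0, i.e. α is a root of g(x) = (x + 12)^3 - 747 = x^3 + 36x^2 + 432x + 981. Since g(x) = h(x + 12) where h(x) = x^3 - 747, and h is irreducible over Q (because 747 is not a perfect cube, so h has no rational root, and a monic cubic with no rational root is irreducible), g is also irreducible (irreducibility is preserved under the substitution x → x + 12). Hence m_α(x) = x^3 + 36x^2 + 432x + 981.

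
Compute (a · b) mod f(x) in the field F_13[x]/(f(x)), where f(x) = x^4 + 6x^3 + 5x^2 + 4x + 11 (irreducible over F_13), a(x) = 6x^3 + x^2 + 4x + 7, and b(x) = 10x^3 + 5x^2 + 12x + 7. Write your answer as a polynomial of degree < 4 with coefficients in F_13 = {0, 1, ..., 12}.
a · b ≡ 7x^2 + 12x (mod f(x))

Multiply in F_13[x]: a(x)·b(x) = (6x^3 + x^2 + 4x + 7)·(10x^3 + 5x^2 + 12x + 7) = 8x^6 + x^5 + x^3 + 12x^2 + 8x + 10. This has degree ≥ 4, so divide by f(x) over F_13: 8x^6 + x^5 + x^3 + 12x^2 + 8x + 10 = (8x^2 + 5x + 8)·(x^4 + 6x^3 + 5x^2 + 4x + 11) + (7x^2 + 12x). Hence a·b ≡ 7x^2 + 12x (mod f). (F_13[x]/(f) is a field with 13^4 = 28561 elements since f is irreducible of degree 4.)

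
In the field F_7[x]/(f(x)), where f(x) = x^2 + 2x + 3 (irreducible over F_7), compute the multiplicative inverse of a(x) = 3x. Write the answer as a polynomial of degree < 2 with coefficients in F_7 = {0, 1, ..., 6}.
a(x)^(-1) ≡ 3x + 6 (mod f(x))

Since f is irreducible over F_7, F_7[x]/(f) is a field and a(x) ≠ 0 has an inverse. Apply the extended Euclidean algorithm to f(x) and a(x) in F_7[x]: f(x) = (5x + 3)·a(x) + (3). The last nonzero remainder is the constant 3 = gcd(f, a) in F_7. Back-substituting through the division chain expresses 3 = s(x)·a(x) + t(x)·f(x) with s(x) ≡ 2x + 4 (mod f), so (2x + 4)·a(x) ≡ 3 (mod f). Multiplying by 3^(-1) ≡ 5 in F_7 gives a(x)^(-1) ≡ 5·(2x + 4) ≡ 3x + 6 (mod f). Check: (3x)·(3x + 6) = 2x^2 + 4x ≡ 1 (mod x^2 + 2x + 3).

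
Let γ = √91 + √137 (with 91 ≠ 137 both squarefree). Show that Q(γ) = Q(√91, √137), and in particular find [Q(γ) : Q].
[Q(γ) : Q] = 4 (equivalently, Q(γ) = Q(√91, √137))

Obviously Q(γ) ⊆ Q(√91, √137), and [Q(√91, √137):Q] = 4 (since 91, 137 are distinct squarefree integers > 1 with 12467 not a perfect square). To show equality we compute the minimal polynomial of γ. From γ = √91 + √137: γ^2 = 91 + 2√(12467) + 137 = 228 + 2√(12467), so γ^2 - 228 = 2√(12467); squaring, (γ^2 - 228)^2 = 4·12467, i.e. γ^4 - 456γ^2 + 51984 - 49868 = 0, i.e. γ^4 - 456γ^2 + 2116 = 0. So γ is a root of x^4 - 456x^2 + 2116. This polynomial is irreducible over Q: it has no rational root (each ±√91 ± √137 is irrational), and any factorization into two quadratics over Q would force √(12467) ∈ Q (pairing opposite roots) or √91, √137 ∈ Q (other pairings), all impossible. Hence [Q(γ):Q] = 4 = [Q(√91, √137):Q], so Q(γ) = Q(√91, √137).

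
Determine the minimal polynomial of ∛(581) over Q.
m_α(x) = x^3 - 581

α satisfies α^3 = 581, so x^3 - 581 annihilates α. By the rational root test, a rational root p/q (in lowest terms) of x^3 - 581 would satisfy p^3 = 581 q^3, forcing q = 1 and p^3 = 581; but 581 is not a perfect cube, contradiction. A monic cubic over Q with no rational root is irreducible (any nontrivial factorization would include a linear factor). Hence x^3 - 581 is the minimal polynomial of α, and in particular [Q(α):Q] = 3.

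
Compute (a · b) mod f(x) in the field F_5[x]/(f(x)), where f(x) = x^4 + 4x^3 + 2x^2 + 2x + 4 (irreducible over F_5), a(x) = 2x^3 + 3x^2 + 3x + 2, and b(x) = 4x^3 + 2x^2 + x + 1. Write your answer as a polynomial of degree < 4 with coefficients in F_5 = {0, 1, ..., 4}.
a · b ≡ 3x^3 + 4x^2 + 3x (mod f(x))

Multiply in F_5[x]: a(x)·b(x) = (2x^3 + 3x^2 + 3x + 2)·(4x^3 + 2x^2 + x + 1) = 3x^6 + x^5 + 4x^3 + 2. This has degree ≥ 4, so divide by f(x) over F_5: 3x^6 + x^5 + 4x^3 + 2 = (3x^2 + 4x + 3)·(x^4 + 4x^3 + 2x^2 + 2x + 4) + (3x^3 + 4x^2 + 3x). Hence a·b ≡ 3x^3 + 4x^2 + 3x (mod f). (F_5[x]/(f) is a field with 5^4 = 625 elements since f is irreducible of degree 4.)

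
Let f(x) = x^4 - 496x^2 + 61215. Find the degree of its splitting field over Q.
[K : Q] = 4

Solving the quadratic in x^2: x^2 = (496 ± √(496^2 - 4·61215))/2 = (496 ± √1156)/2 = (496 ± 34)/2, giving x^2 = 231 or x^2 = 265. So f(x) = (x^2 - 231)(x^2 - 265) and the roots of f are ±√231, ±√265. Hence the splitting field is K = Q(√231, √265). Since 231 and 265 are distinct squarefree integers > 1, their product 61215 is not a perfect square, so √265 ∉ Q(√231). By the tower law [K:Q] = [Q(√231,√265):Q(√231)] · [Q(√231):Q] = 2 · 2 = 4.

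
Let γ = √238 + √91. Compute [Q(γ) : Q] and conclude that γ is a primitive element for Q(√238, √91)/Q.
[Q(γ) : Q] = 4 (equivalently, Q(γ) = Q(√238, √91))

Obviously Q(γ) ⊆ Q(√238, √91), and [Q(√238, √91):Q] = 4 (since 238, 91 are distinct squarefree integers > 1 with 21658 not a perfect square). To show equality we compute the minimal polynomial of γ. From γ = √238 + √91: γ^2 = 238 + 2√(21658) + 91 = 329 + 2√(21658), so γ^2 - 329 = 2√(21658); squaring, (γ^2 - 329)^2 = 4·21658, i.e. γ^4 - 658γ^2 + 108241 - 86632 = 0, i.e. γ^4 - 658γ^2 + 21609 = 0. So γ is a root of x^4 - 658x^2 + 21609. This polynomial is irreducible over Q: it has no rational root (each ±√238 ± √91 is irrational), and any factorization into two quadratics over Q would force √(21658) ∈ Q (pairing opposite roots) or √238, √91 ∈ Q (other pairings), all impossible. Hence [Q(γ):Q] = 4 = [Q(√238, √91):Q], so Q(γ) = Q(√238, √91).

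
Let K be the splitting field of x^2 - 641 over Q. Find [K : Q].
[K : Q] = 2

f(x) = x^2 - 641 factors as (x - √641)(x + √641). The splitting field is K = Q(√641). Since 641 is squarefree and > 1, it is not a perfect square, so x^2 - 641 is irreducible over Q and [Q(√641) : Q] = 2. Hence [K : Q] = 2.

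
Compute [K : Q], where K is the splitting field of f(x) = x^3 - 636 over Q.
[K : Q] = 6

The roots of x^3 - 636 are ∛636, ω∛636, ω^2∛636 where ω = e^(2πi/3) is a primitive cube root of unity, so K = Q(∛636, ω). Now [Q(∛636):Q] = 3 (since 636 is not a perfect cube, x^3 - 636 is irreducible) and [Q(ω):Q] = 2. Both 2 and 3 divide [K:Q], and [K:Q] ≤ 3·2 = 6, so [K:Q] = 6. (Equivalently: Q(∛636) ⊂ R but ω ∉ R, so [K : Q(∛636)] = 2.)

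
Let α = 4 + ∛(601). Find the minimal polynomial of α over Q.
m_α(x) = x^3 - 12x^2 + 48x - 665

Set β = α - 4 = ∛(601), so β^3 = 601. Then (α - 4)^3 - 601 = 0, i.e. α is a root of g(x) = (x - 4)^3 - 601 = x^3 - 12x^2 + 48x - 665. Since g(x) = h(x - 4) where h(x) = x^3 - 601, and h is irreducible over Q (because 601 is not a perfect cube, so h has no rational root, and a monic cubic with no rational root is irreducible), g is also irreducible (irreducibility is preserved under the substitution x → x - 4). Hence m_α(x) = x^3 - 12x^2 + 48x - 665.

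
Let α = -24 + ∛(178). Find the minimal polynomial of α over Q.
m_α(x) = x^3 + 72x^2 + 1728x + 13646

Set β = α + 24 = ∛(178), so β^3 = 178. Then (α + 24)^3 - 178 = 0, i.e. α is a root of g(x) = (x + 24)^3 - 178 = x^3 + 72x^2 + 1728x + 13646. Since g(x) = h(x + 24) where h(x) = x^3 - 178, and h is irreducible over Q (because 178 is not a perfect cube, so h has no rational root, and a monic cubic with no rational root is irreducible), g is also irreducible (irreducibility is preserved under the substitution x → x + 24). Hence m_α(x) = x^3 + 72x^2 + 1728x + 13646.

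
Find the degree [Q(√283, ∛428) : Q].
[Q(√283, ∛428) : Q] = 6

Let L = Q(√283, ∛428). Since Q(√283) ⊂ L and [Q(√283):Q] = 2, the tower law gives 2 | [L:Q]. Likewise Q(∛428) ⊂ L with [Q(∛428):Q] = 3 (because 428 is not a perfect cube), so 3 | [L:Q]. As gcd(2,3) = 1, [L:Q] is divisible by 6. Conversely L is generated over Q by √283 and ∛428, so [L:Q] ≤ 2·3 = 6. Therefore [Q(√283, ∛428) : Q] = 6.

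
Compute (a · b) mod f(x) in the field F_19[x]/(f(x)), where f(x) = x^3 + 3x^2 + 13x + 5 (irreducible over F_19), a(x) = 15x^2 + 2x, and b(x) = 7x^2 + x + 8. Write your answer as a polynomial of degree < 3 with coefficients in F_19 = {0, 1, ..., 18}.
a · b ≡ 14x^2 + 17x + 5 (mod f(x))

Multiply in F_19[x]: a(x)·b(x) = (15x^2 + 2x)·(7x^2 + x + 8) = 10x^4 + 10x^3 + 8x^2 + 16x. This has degree ≥ 3, so divide by f(x) over F_19: 10x^4 + 10x^3 + 8x^2 + 16x = (10x + 18)·(x^3 + 3x^2 + 13x + 5) + (14x^2 + 17x + 5). Hence a·b ≡ 14x^2 + 17x + 5 (mod f). (F_19[x]/(f) is a field with 19^3 = 6859 elements since f is irreducible of degree 3.)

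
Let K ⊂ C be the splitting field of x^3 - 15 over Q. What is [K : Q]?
[K : Q] = 6

The roots of x^3 - 15 are ∛15, ω∛15, ω^2∛15 where ω = e^(2πi/3) is a primitive cube root of unity, so K = Q(∛15, ω). Now [Q(∛15):Q] = 3 (since 15 is not a perfect cube, x^3 - 15 is irreducible) and [Q(ω):Q] = 2. Both 2 and 3 divide [K:Q], and [K:Q] ≤ 3·2 = 6, so [K:Q] = 6. (Equivalently: Q(∛15) ⊂ R but ω ∉ R, so [K : Q(∛15)] = 2.)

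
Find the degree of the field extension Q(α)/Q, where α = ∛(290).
[Q(α):Q] = 3

The minimal polynomial of α is x^3 - 290, irreducible over Q since 290 is not a perfect cube (so x^3 - 290 has no rational root). Hence [Q(α):Q] = deg(m_α) = 3.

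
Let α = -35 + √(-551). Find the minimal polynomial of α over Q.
m_α(x) = x^2 + 70x + 1776

From α + 35 = √(-551), squaring gives (α + 35)^2 = -551, i.e. α^2 + 70α + 1225 = -551, so α^2 + 70α + 1776 = 0. The discriminant of x^2 + 70x + 1776 is (70)^2 - 4·(1776) = 4900 - 7104 = -2204, and 4·(-551) is not a perfect square in Q since -551 is squarefree and ≠ 1. Hence x^2 + 70x + 1776 is irreducible over Q and is the minimal polynomial of α.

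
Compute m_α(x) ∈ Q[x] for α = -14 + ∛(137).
m_α(x) = x^3 + 42x^2 + 588x + 2607

Set β = α + 14 = ∛(137), so β^3 = 137. Then (α + 14)^3 - 137 = 0, i.e. α is a root of g(x) = (x + 14)^3 - 137 = x^3 + 42x^2 + 588x + 2607. Since g(x) = h(x + 14) where h(x) = x^3 - 137, and h is irreducible over Q (because 137 is not a perfect cube, so h has no rational root, and a monic cubic with no rational root is irreducible), g is also irreducible (irreducibility is preserved under the substitution x → x + 14). Hence m_α(x) = x^3 + 42x^2 + 588x + 2607.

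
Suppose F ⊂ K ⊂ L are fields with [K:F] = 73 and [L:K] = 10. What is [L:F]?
[L:F] = 730

The tower law says that for any tower of field extensions F ⊂ K ⊂ L with finite degrees, [L:F] = [L:K] · [K:F]. Here this gives [L:F] = 10 · 73 = 730.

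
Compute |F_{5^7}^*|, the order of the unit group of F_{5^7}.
|F_{5^7}^*| = 78124

F_{5^7} has 5^7 = 78125 elements; its multiplicative group consists of all nonzero elements, so |F_{5^7}^*| = 78125 - 1 = 78124. (It is cyclic since any finite subgroup of the multiplicative group of a field is cyclic.)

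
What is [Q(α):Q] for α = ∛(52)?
[Q(α):Q] = 3

The minimal polynomial of α is x^3 - 52, irreducible over Q since 52 is not a perfect cube (so x^3 - 52 has no rational root). Hence [Q(α):Q] = deg(m_α) = 3.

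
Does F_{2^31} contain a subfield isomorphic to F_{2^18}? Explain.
No: F_{2^18} is not a subfield of F_{2^31}

F_{p^m} embeds in F_{p^n} iff m | n. Here 18 ∤ 31 (since 31 = 1·18 + 13 with remainder 13 ≠ 0), so F_{2^18} is not a subfield of F_{2^31}. Equivalently: if it were, the tower law would give 18 = [F_{2^18}:F_2] dividing [F_{2^31}:F_2] = 31, contradiction.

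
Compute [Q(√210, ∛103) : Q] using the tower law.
[Q(√210, ∛103) : Q] = 6

Let L = Q(√210, ∛103). Since Q(√210) ⊂ L and [Q(√210):Q] = 2, the tower law gives 2 | [L:Q]. Likewise Q(∛103) ⊂ L with [Q(∛103):Q] = 3 (because 103 is not a perfect cube), so 3 | [L:Q]. As gcd(2,3) = 1, [L:Q] is divisible by 6. Conversely L is generated over Q by √210 and ∛103, so [L:Q] ≤ 2·3 = 6. Therefore [Q(√210, ∛103) : Q] = 6.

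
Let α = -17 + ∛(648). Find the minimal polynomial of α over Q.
m_α(x) = x^3 + 51x^2 + 867x + 4265

Set β = α + 17 = ∛(648), so β^3 = 648. Then (α + 17)^3 - 648 = 0, i.e. α is a root of g(x) = (x + 17)^3 - 648 = x^3 + 51x^2 + 867x + 4265. Since g(x) = h(x + 17) where h(x) = x^3 - 648, and h is irreducible over Q (because 648 is not a perfect cube, so h has no rational root, and a monic cubic with no rational root is irreducible), g is also irreducible (irreducibility is preserved under the substitution x → x + 17). Hence m_α(x) = x^3 + 51x^2 + 867x + 4265.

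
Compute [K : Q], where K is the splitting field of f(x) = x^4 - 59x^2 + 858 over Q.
[K : Q] = 4

Solving the quadratic in x^2: x^2 = (59 ± √(59^2 - 4·858))/2 = (59 ± √49)/2 = (59 ± 7)/2, giving x^2 = 33 or x^2 = 26. So f(x) = (x^2 - 33)(x^2 - 26) and the roots of f are ±√33, ±√26. Hence the splitting field is K = Q(√33, √26). Since 33 and 26 are distinct squarefree integers > 1, their product 858 is not a perfect square, so √26 ∉ Q(√33). By the tower law [K:Q] = [Q(√33,√26):Q(√33)] · [Q(√33):Q] = 2 · 2 = 4.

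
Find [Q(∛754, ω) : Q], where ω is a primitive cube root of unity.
[Q(∛754, ω) : Q] = 6

[Q(∛754):Q] = 3 (min poly x^3 - 754, irreducible since 754 is not a perfect cube). [Q(ω):Q] = 2 (min poly x^2 + x + 1). Since Q(∛754) ⊂ R and ω ∉ R, we have ω ∉ Q(∛754), so x^2 + x + 1 remains irreducible over Q(∛754) and [Q(∛754, ω) : Q(∛754)] = 2. By the tower law, [Q(∛754, ω) : Q] = 3 · 2 = 6. (In fact Q(∛754, ω) is the splitting field of x^3 - 754 over Q.)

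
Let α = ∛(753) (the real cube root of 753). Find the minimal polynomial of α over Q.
m_α(x) = x^3 - 753

α satisfies α^3 = 753, so x^3 - 753 annihilates α. By the rational root test, a rational root p/q (in lowest terms) of x^3 - 753 would satisfy p^3 = 753 q^3, forcing q = 1 and p^3 = 753; but 753 is not a perfect cube, contradiction. A monic cubic over Q with no rational root is irreducible (any nontrivial factorization would include a linear factor). Hence x^3 - 753 is the minimal polynomial of α, and in particular [Q(α):Q] = 3.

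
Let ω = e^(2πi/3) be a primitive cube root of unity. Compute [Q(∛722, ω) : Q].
[Q(∛722, ω) : Q] = 6

[Q(∛722):Q] = 3 (min poly x^3 - 722, irreducible since 722 is not a perfect cube). [Q(ω):Q] = 2 (min poly x^2 + x + 1). Since Q(∛722) ⊂ R and ω ∉ R, we have ω ∉ Q(∛722), so x^2 + x + 1 remains irreducible over Q(∛722) and [Q(∛722, ω) : Q(∛722)] = 2. By the tower law, [Q(∛722, ω) : Q] = 3 · 2 = 6. (In fact Q(∛722, ω) is the splitting field of x^3 - 722 over Q.)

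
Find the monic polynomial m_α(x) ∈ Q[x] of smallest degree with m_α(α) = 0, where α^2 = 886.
m_α(x) = x^2 - 886

α satisfies α^2 - 886 = 0, so x^2 - 886 annihilates α. Since d = 886 is squarefree and ≠ 1, it is not a perfect square in Q, so x^2 - 886 has no rational root and is therefore irreducible over Q (a degree-2 polynomial over a field is irreducible iff it has no root). Hence m_α(x) = x^2 - 886.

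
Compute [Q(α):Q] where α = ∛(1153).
[Q(α):Q] = 3

The minimal polynomial of α is x^3 - 1153, irreducible over Q since 1153 is not a perfect cube (so x^3 - 1153 has no rational root). Hence [Q(α):Q] = deg(m_α) = 3.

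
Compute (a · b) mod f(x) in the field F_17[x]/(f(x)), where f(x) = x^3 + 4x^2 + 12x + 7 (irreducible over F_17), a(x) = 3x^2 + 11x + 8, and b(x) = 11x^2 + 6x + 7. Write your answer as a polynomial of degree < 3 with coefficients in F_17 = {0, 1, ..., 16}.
a · b ≡ 6x^2 + 14x + 7 (mod f(x))

Multiply in F_17[x]: a(x)·b(x) = (3x^2 + 11x + 8)·(11x^2 + 6x + 7) = 16x^4 + 3x^3 + 5x^2 + 6x + 5. This has degree ≥ 3, so divide by f(x) over F_17: 16x^4 + 3x^3 + 5x^2 + 6x + 5 = (16x + 7)·(x^3 + 4x^2 + 12x + 7) + (6x^2 + 14x + 7). Hence a·b ≡ 6x^2 + 14x + 7 (mod f). (F_17[x]/(f) is a field with 17^3 = 4913 elements since f is irreducible of degree 3.)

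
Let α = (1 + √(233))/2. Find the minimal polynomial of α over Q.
m_α(x) = x^2 - x - 58

From 2α - 1 = √(233), squaring gives (2α - 1)^2 = 233, i.e. 4α^2 - 4α + 1 = 233, so α^2 - α + (1 - 233)/4 = 0. Since 233 ≡ 1 (mod 4), (1 - 233)/4 = -58 ∈ Z. The polynomial x^2 - x - 58 has discriminant 1 - 4·(-58) = 233, which is not a perfect square in Q (d = 233 is squarefree and ≠ 1), so x^2 - x - 58 is irreducible over Q. It is the minimal polynomial of α.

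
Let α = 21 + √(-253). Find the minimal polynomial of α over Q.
m_α(x) = x^2 - 42x + 694

From α - 21 = √(-253), squaring gives (α - 21)^2 = -253, i.e. α^2 - 42α + 441 = -253, so α^2 - 42α + 694 = 0. The discriminant of x^2 - 42x + 694 is (-42)^2 - 4·(694) = 1764 - 2776 = -1012, and 4·(-253) is not a perfect square in Q since -253 is squarefree and ≠ 1. Hence x^2 - 42x + 694 is irreducible over Q and is the minimal polynomial of α.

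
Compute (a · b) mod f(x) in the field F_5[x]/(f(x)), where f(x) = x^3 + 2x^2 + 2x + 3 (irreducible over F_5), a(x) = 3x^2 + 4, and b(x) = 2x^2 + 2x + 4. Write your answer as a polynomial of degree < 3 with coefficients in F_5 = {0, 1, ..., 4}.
a · b ≡ 2x + 4 (mod f(x))

Multiply in F_5[x]: a(x)·b(x) = (3x^2 + 4)·(2x^2 + 2x + 4) = x^4 + x^3 + 3x + 1. This has degree ≥ 3, so divide by f(x) over F_5: x^4 + x^3 + 3x + 1 = (x + 4)·(x^3 + 2x^2 + 2x + 3) + (2x + 4). Hence a·b ≡ 2x + 4 (mod f). (F_5[x]/(f) is a field with 5^3 = 125 elements since f is irreducible of degree 3.)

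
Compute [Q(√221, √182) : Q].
[Q(√221, √182) : Q] = 4

[Q(√221):Q] = 2 (min poly x^2 - 221, irreducible since 221 is squarefree > 1). For the top step, suppose √182 ∈ Q(√221), say √182 = c + d√221 with c, d ∈ Q. Squaring: 182 = c^2 + 221d^2 + 2cd√221. Since √221 ∉ Q this forces 2cd = 0. If d = 0 then √182 = c ∈ Q, contradicting 182 squarefree > 1. If c = 0 then 182 = 221d^2, so 221·182 = (221d)^2 is a perfect square in Q — but 221·182 = 40222 is not a perfect square (since 221 and 182 are distinct squarefree integers). Contradiction. Hence √182 ∉ Q(√221), so x^2 - 182 stays irreducible over Q(√221) and [Q(√221, √182) : Q(√221)] = 2. By the tower law, [Q(√221, √182) : Q] = 2 · 2 = 4.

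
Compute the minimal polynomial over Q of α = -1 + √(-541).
m_α(x) = x^2 + 2x + 542

From α + 1 = √(-541), squaring gives (α + 1)^2 = -541, i.e. α^2 + 2α + 1 = -541, so α^2 + 2α + 542 = 0. The discriminant of x^2 + 2x + 542 is (2)^2 - 4·(542) = 4 - 2168 = -2164, and 4·(-541) is not a perfect square in Q since -541 is squarefree and ≠ 1. Hence x^2 + 2x + 542 is irreducible over Q and is the minimal polynomial of α.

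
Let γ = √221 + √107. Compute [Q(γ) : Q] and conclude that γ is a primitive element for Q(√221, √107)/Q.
[Q(γ) : Q] = 4 (equivalently, Q(γ) = Q(√221, √107))

Obviously Q(γ) ⊆ Q(√221, √107), and [Q(√221, √107):Q] = 4 (since 221, 107 are distinct squarefree integers > 1 with 23647 not a perfect square). To show equality we compute the minimal polynomial of γ. From γ = √221 + √107: γ^2 = 221 + 2√(23647) + 107 = 328 + 2√(23647), so γ^2 - 328 = 2√(23647); squaring, (γ^2 - 328)^2 = 4·23647, i.e. γ^4 - 656γ^2 + 107584 - 94588 = 0, i.e. γ^4 - 656γ^2 + 12996 = 0. So γ is a root of x^4 - 656x^2 + 12996. This polynomial is irreducible over Q: it has no rational root (each ±√221 ± √107 is irrational), and any factorization into two quadratics over Q would force √(23647) ∈ Q (pairing opposite roots) or √221, √107 ∈ Q (other pairings), all impossible. Hence [Q(γ):Q] = 4 = [Q(√221, √107):Q], so Q(γ) = Q(√221, √107).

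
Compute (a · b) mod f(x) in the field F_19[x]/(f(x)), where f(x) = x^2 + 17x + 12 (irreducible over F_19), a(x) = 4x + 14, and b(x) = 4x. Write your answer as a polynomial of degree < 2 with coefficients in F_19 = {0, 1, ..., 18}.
a · b ≡ 12x + 17 (mod f(x))

Multiply in F_19[x]: a(x)·b(x) = (4x + 14)·(4x) = 16x^2 + 18x. This has degree ≥ 2, so divide by f(x) over F_19: 16x^2 + 18x = (16)·(x^2 + 17x + 12) + (12x + 17). Hence a·b ≡ 12x + 17 (mod f). (F_19[x]/(f) is a field with 19^2 = 361 elements since f is irreducible of degree 2.)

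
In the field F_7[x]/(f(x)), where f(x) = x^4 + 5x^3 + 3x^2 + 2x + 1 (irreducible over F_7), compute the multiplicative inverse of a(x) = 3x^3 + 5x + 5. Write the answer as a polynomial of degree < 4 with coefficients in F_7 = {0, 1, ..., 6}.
a(x)^(-1) ≡ x^2 + 4x + 1 (mod f(x))

Since f is irreducible over F_7, F_7[x]/(f) is a field and a(x) ≠ 0 has an inverse. Apply the extended Euclidean algorithm to f(x) and a(x) in F_7[x]: f(x) = (5x + 4)·a(x) + (6x^2 + 6x + 2);  a(x) = (4x + 3)·(6x^2 + 6x + 2) + (6). The last nonzero remainder is the constant 6 = gcd(f, a) in F_7. Back-substituting through the division chain expresses 6 = s(x)·a(x) + t(x)·f(x) with s(x) ≡ 6x^2 + 3x + 6 (mod f), so (6x^2 + 3x + 6)·a(x) ≡ 6 (mod f). Multiplying by 6^(-1) ≡ 6 in F_7 gives a(x)^(-1) ≡ 6·(6x^2 + 3x + 6) ≡ x^2 + 4x + 1 (mod f). Check: (3x^3 + 5x + 5)·(x^2 + 4x + 1) = 3x^5 + 5x^4 + x^3 + 4x^2 + 4x + 5 ≡ 1 (mod x^4 + 5x^3 + 3x^2 + 2x + 1).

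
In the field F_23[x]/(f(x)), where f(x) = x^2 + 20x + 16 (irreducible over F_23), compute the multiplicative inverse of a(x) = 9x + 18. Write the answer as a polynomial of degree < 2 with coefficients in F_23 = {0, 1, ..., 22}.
a(x)^(-1) ≡ 17x + 7 (mod f(x))

Since f is irreducible over F_23, F_23[x]/(f) is a field and a(x) ≠ 0 has an inverse. Apply the extended Euclidean algorithm to f(x) and a(x) in F_23[x]: f(x) = (18x + 2)·a(x) + (3). The last nonzero remainder is the constant 3 = gcd(f, a) in F_23. Back-substituting through the division chain expresses 3 = s(x)·a(x) + t(x)·f(x) with s(x) ≡ 5x + 21 (mod f), so (5x + 21)·a(x) ≡ 3 (mod f). Multiplying by 3^(-1) ≡ 8 in F_23 gives a(x)^(-1) ≡ 8·(5x + 21) ≡ 17x + 7 (mod f). Check: (9x + 18)·(17x + 7) = 15x^2 + x + 11 ≡ 1 (mod x^2 + 20x + 16).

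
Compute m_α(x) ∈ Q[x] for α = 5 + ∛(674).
m_α(x) = x^3 - 15x^2 + 75x - 799

Set β = α - 5 = ∛(674), so β^3 = 674. Then (α - 5)^3 - 674 = 0, i.e. α is a root of g(x) = (x - 5)^3 - 674 = x^3 - 15x^2 + 75x - 799. Since g(x) = h(x - 5) where h(x) = x^3 - 674, and h is irreducible over Q (because 674 is not a perfect cube, so h has no rational root, and a monic cubic with no rational root is irreducible), g is also irreducible (irreducibility is preserved under the substitution x → x - 5). Hence m_α(x) = x^3 - 15x^2 + 75x - 799.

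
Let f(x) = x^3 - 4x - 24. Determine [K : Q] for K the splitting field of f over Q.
[K : Q] = 6

By the rational root test, any rational root of the monic integer polynomial f(x) = x^3 - 4x - 24 must be an integer dividing the constant term -24, i.e. one of ±{1, 2, 3, 4, 6, 8, 12, 24}. Evaluating: f(1) = -27, f(-1) = -21, f(2) = -24, f(-2) = -24, f(3) = -9, f(-3) = -39, f(4) = 24, f(-4) = -72, f(6) = 168, f(-6) = -216, f(8) = 456, f(-8) = -504, f(12) = 1656, f(-12) = -1704, f(24) = 13704, f(-24) = -13752; none is 0, so f has no rational root and is therefore irreducible over Q (a cubic with no linear factor over a field is irreducible). For an irreducible cubic, the Galois group is A_3 or S_3 according as the discriminant disc(f) = -4a^3 - 27b^2 = -4·(-4)^3 - 27·(-24)^2 = -15296 is or is not a square in Q. Here disc(f) = -15296 is not a perfect square in Q, so the Galois group of f over Q is not contained in A_3 and must be all of S_3. The splitting field has degree |S_3| = 6 over Q, so [K : Q] = 6.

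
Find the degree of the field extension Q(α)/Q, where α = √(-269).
[Q(α):Q] = 2

[Q(α):Q] equals the degree of the minimal polynomial of α. Here α^2 = -269 and x^2 + 269 is irreducible (d = -269 is squarefree, ≠ 1, hence not a square), so deg(m_α) = 2. Thus [Q(α):Q] = 2.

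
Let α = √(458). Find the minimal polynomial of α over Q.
m_α(x) = x^2 - 458

α satisfies α^2 - 458 = 0, so x^2 - 458 annihilates α. Since d = 458 is squarefree and ≠ 1, it is not a perfect square in Q, so x^2 - 458 has no rational root and is therefore irreducible over Q (a degree-2 polynomial over a field is irreducible iff it has no root). Hence m_α(x) = x^2 - 458.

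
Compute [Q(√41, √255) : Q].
[Q(√41, √255) : Q] = 4

[Q(√41):Q] = 2 (min poly x^2 - 41, irreducible since 41 is squarefree > 1). For the top step, suppose √255 ∈ Q(√41), say √255 = c + d√41 with c, d ∈ Q. Squaring: 255 = c^2 + 41d^2 + 2cd√41. Since √41 ∉ Q this forces 2cd = 0. If d = 0 then √255 = c ∈ Q, contradicting 255 squarefree > 1. If c = 0 then 255 = 41d^2, so 41·255 = (41d)^2 is a perfect square in Q — but 41·255 = 10455 is not a perfect square (since 41 and 255 are distinct squarefree integers). Contradiction. Hence √255 ∉ Q(√41), so x^2 - 255 stays irreducible over Q(√41) and [Q(√41, √255) : Q(√41)] = 2. By the tower law, [Q(√41, √255) : Q] = 2 · 2 = 4.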